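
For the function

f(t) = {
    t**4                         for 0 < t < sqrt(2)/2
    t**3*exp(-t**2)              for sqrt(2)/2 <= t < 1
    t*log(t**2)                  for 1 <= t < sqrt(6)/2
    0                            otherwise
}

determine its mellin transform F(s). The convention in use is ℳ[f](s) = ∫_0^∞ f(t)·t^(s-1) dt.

peel off the power substitution: t**2 on [0, 1/2); t**(3/2)*exp(-t) on [1/2, 1); sqrt(t)*log(t) on [1, 3/2)
invert the shared t-power to get t on [0, 1/2); sqrt(t)*exp(-t) on [1/2, 1); log(t)/sqrt(t) on [1, 3/2)
undo the shared t-power: sqrt(t) on [0, 1/2); exp(-t) on [1/2, 1); log(t)/t on [1, 3/2)
cuts at sqrt(2)/2, 1: linearity sums the 3 kernel integrals
[0, sqrt(2)/2) adds the kernel integral of t**4
on [sqrt(2)/2, 1) integrate f = t**3*exp(-t**2) against the kernel
the [1, sqrt(6)/2) slice contributes ∫ t*log(t**2)·t^(s-1) dt

2**(-s/2 - 5/2)*(2**(s/2 + 3/2)*(s + 4)*(4*s - (s + 3)**2 + 8)*uppergamma(s/2 + 3/2, 1/2) - 2**(s/2 + 3/2)*(s + 4)*(4*s - (s + 3)**2 + 8)*uppergamma(s/2 + 3/2, 1) + 2**(s/2 + 7/2)*(-s - 4) + 3**(s/2 + 1/2)*(s + 3)*(s + 4)*(-4*log(3) + 4*log(2)) + 3**(s/2 + 1/2)*(s + 4)*(-8*log(2) + 8*log(3)) + 3**(s/2 + 1/2)*(8*s + 32) + sqrt(2)*(4*s - (s + 3)**2 + 8))/((s + 4)*(4*s - (s + 3)**2 + 8))
  Re(s) > -4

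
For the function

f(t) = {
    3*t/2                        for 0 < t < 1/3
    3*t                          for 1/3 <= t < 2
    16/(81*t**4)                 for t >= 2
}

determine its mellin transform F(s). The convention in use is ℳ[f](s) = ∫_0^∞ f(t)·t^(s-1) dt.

(970*6**s*s - 3890*6**s - 81*s + 324)/(162*3**s*(s**2 - 3*s - 4))
  -1 < Re(s) < 4

peel off the common scale on t: t on [0, 1/2); 2*t on [1/2, 3); t**(-4) on [3, ∞)
summing 3 kernel integrals split by 1/3, 2 yields ℳ[f](s)
for t in [0, 1/3): the term is ∫ 3*t/2·t^(s-1)
on [1/3, 2): add ∫ 3*t·t^(s-1) dt
the [2, ∞) slice contributes ∫ 16/(81*t**4)·t^(s-1) dt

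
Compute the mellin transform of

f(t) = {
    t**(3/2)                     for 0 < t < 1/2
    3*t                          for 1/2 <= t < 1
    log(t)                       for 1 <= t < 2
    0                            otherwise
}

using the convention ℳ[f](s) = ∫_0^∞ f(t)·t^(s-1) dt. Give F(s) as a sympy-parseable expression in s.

(-2*2**(2*s)*(s + 1)*(2*s + 3) + 6*2**s*s**2*(2*s + 3) + 2*2**s*(s + 1)*(2*s + 3) + 4**s*s*(s + 1)*(2*s + 3)*log(4) + sqrt(2)*s**2*(s + 1) - 3*s**2*(2*s + 3))/(2*2**s*s**2*(s + 1)*(2*s + 3))
  Re(s) > -3/2

cuts at 1/2, 1: linearity sums the 3 kernel integrals
segment 0 to 1/2 holds t**(3/2); add its integral
segment [1/2, 1) carries 3*t; integrate it
segment 1 to 2 holds log(t); add its integral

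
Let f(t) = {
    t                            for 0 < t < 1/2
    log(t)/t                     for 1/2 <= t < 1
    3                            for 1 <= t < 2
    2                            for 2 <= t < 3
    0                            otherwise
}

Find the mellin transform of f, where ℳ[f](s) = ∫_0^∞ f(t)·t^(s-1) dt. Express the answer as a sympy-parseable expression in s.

(2*2**(2*s)*(s + 1)*(s**2 - 2*s + 1) - 2*2**s*s*(s + 1) - 6*2**s*(s + 1)*(s**2 - 2*s + 1) + 4*6**s*(s + 1)*(s**2 - 2*s + 1) + 4*s**2*(s + 1)*log(2) - 4*s*(s + 1)*log(2) + 4*s*(s + 1) + s*(s**2 - 2*s + 1))/(2*2**s*s*(s + 1)*(s**2 - 2*s + 1))
  Re(s) > -1

the 4 pieces separated at 1/2, 1, 2 each add one integral
for t in [0, 1/2): the term is ∫ t·t^(s-1)
segment 1/2 to 1 holds log(t)/t; add its integral
∫ over [1, 2) of 3·t^(s-1) joins the sum
over [2, 3), the kernel integral of 2 enters the sum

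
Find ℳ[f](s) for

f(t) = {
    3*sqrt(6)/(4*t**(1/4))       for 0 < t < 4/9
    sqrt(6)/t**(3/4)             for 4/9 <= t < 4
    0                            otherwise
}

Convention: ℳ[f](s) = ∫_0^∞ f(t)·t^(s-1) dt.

back out the shared t-power: 3*sqrt(6)*t**(3/4)/4 on [0, 4/9); sqrt(6)*t**(1/4) on [4/9, 4)
back out the power substitution: 3*sqrt(6)*t**(3/2)/4 on [0, 2/3); sqrt(6)*sqrt(t) on [2/3, 2)
the common scale on t comes off first: t**(3/2) on [0, 1); 2*sqrt(t) on [1, 3)
along the cuts 4/9, ℳ[f](s) splits into 2 integrals
segment 0 to 4/9 holds 3*sqrt(6)/(4*t**(1/4)); add its integral
on [4/9, 4): add ∫ sqrt(6)/t**(3/4)·t^(s-1) dt

(4/9)**s*(3**(2*s + 1/2)*(8*s - 2) - 36*s - 9)/((4*s - 3)*(4*s - 1))
  Re(s) > 1/4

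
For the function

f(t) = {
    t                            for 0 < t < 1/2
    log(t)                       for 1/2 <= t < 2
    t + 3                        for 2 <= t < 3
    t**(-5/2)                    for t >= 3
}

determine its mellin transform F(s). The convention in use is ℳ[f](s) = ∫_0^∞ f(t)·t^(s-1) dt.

f breaks at 1/2, 2, 3 into 4 integrals to sum
segment [0, 1/2) carries t; integrate it
for t in [1/2, 2): the term is ∫ log(t)·t^(s-1)
∫ (t + 3)·t^(s-1) over [2, 3)
[3, ∞) adds the kernel integral of t**(-5/2)

(-270*2**(2*s)*s**2*(2*s - 5) + 54*2**(2*s)*s*(s + 1)*(2*s - 5)*log(2) - 162*2**(2*s)*s*(2*s - 5) - 54*2**(2*s)*(s + 1)*(2*s - 5) - 4*sqrt(3)*6**s*s**2*(s + 1) + 324*6**s*s**2*(2*s - 5) + 162*6**s*s*(2*s - 5) + 27*s**2*(2*s - 5) + 54*s*(s + 1)*(2*s - 5)*log(2) + (2*s - 5)*(54*s + 54))/(54*2**s*s**2*(s + 1)*(2*s - 5))
  -1 < Re(s) < 5/2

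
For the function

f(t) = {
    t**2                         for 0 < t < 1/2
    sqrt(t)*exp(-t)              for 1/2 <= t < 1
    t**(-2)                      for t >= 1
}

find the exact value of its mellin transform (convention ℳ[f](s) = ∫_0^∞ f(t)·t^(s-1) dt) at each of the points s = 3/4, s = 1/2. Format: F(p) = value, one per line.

reversing the shared t-power: t**(3/2) on [0, 1/2); exp(-t) on [1/2, 1); t**(-5/2) on [1, ∞)
cuts at 1/2, 1: linearity sums the 3 kernel integrals
for t in [0, 1/2): the term is ∫ t**2·t^(s-1)
segment [1/2, 1) carries sqrt(t)*exp(-t); integrate it
for t in [1, ∞): the term is ∫ t**(-2)·t^(s-1)

F(3/4) = -uppergamma(5/4, 1) + 2**(1/4)/22 + uppergamma(5/4, 1/2) + 4/5
F(1/2) = -exp(-1) + sqrt(2)/20 + exp(-1/2) + 2/3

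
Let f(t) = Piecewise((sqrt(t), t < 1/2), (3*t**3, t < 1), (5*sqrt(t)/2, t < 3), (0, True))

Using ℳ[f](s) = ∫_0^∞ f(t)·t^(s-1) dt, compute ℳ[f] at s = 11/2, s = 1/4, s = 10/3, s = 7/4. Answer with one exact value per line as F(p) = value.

linearity at 1/2, 1 turns ℳ[f](s) into 3 summed integrals
piece [0, 1/2): integrate sqrt(t) against the kernel
piece [1/2, 1): integrate 3*t**3 against the kernel
over [1, 3), the kernel integral of 5*sqrt(t)/2 enters the sum

F(11/2) = 660827/2176 - 3*sqrt(2)/4352
F(1/4) = -94/39 - 3*2**(3/4)/52 + 2*2**(1/4)/3 + 10*3**(3/4)/3
F(10/3) = -78/437 - 9*2**(2/3)/2432 + 3*2**(1/6)/184 + 405*3**(5/6)/23
F(7/4) = -82/171 - 3*2**(1/4)/152 + 2**(3/4)/18 + 10*3**(1/4)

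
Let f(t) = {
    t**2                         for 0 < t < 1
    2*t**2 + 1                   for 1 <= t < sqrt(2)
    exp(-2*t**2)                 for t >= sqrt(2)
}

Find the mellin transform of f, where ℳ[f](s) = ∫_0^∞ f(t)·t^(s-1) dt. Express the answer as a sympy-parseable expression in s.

(2**(s/2)*s*(s/2 + 1)*uppergamma(s/2, 4)/2 - 4**(s/2)*s - 4**(s/2) + 5*8**(s/2)*s/2 + 8**(s/2))/(4**(s/2)*s*(s/2 + 1))
  Re(s) > -2

remove the power substitution first: t on [0, 1); 2*t + 1 on [1, 2); exp(-2*t) on [2, ∞)
f breaks at 1, sqrt(2) into 3 integrals to sum
the [0, 1) slice contributes ∫ t**2·t^(s-1) dt
segment [1, sqrt(2)) carries (2*t**2 + 1); integrate it
piece [sqrt(2), ∞): integrate exp(-2*t**2) against the kernel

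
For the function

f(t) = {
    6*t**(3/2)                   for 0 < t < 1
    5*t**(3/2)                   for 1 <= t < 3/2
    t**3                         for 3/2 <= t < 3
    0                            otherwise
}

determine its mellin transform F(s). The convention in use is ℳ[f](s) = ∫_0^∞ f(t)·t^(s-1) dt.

(3**(s + 3)*(2*s + 3) + 10*(3/2)**(s + 3/2)*(s + 3) - (3/2)**(s + 3)*(2*s + 3) + 2*s + 6)/((s + 3)*(2*s + 3))
  Re(s) > -3/2

integrate the 3 segments split at 1, 3/2, then add the results
∫ 6*t**(3/2)·t^(s-1) over [0, 1)
[1, 3/2) adds the kernel integral of 5*t**(3/2)
∫ t**3·t^(s-1) over [3/2, 3)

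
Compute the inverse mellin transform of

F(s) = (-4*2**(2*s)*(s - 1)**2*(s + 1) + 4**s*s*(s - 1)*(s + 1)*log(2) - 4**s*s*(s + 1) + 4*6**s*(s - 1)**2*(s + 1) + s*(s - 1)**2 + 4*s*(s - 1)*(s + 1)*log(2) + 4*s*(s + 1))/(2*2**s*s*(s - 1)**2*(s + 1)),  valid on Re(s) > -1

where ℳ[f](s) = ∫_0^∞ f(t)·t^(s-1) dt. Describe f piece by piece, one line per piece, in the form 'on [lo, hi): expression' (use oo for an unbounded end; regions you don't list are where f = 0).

undo the shared t-power: t**2 on [0, 1/2); log(t) on [1/2, 2); 2*t on [2, 3)
split f at 1/2, 2: ℳ[f](s) collects 3 kernel integrals
[0, 1/2) adds the kernel integral of t
segment [1/2, 2) carries log(t)/t; integrate it
on [2, 3): add ∫ 2·t^(s-1) dt

on [0, 1/2): t
on [1/2, 2): log(t)/t
on [2, 3): 2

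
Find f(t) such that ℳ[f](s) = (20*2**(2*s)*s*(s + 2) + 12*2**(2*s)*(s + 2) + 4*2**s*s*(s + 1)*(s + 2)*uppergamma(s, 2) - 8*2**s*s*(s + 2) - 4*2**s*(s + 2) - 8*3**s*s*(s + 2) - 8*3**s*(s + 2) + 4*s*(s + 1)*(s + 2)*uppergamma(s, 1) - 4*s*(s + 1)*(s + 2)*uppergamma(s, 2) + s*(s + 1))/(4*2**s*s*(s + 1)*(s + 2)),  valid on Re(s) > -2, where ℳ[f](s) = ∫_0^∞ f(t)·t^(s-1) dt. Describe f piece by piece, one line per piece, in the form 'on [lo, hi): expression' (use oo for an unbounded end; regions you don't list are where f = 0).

summing 5 kernel integrals split by 1/2, 1, 3/2, 2 yields ℳ[f](s)
piece [0, 1/2): integrate t**2 against the kernel
segment [1/2, 1) carries exp(-2*t); integrate it
segment [1, 3/2) carries (t + 1); integrate it
the [3/2, 2) slice contributes ∫ (t + 3)·t^(s-1) dt
∫ exp(-t)·t^(s-1) over [2, ∞)

on [0, 1/2): t**2
on [1/2, 1): exp(-2*t)
on [1, 3/2): t + 1
on [3/2, 2): t + 3
on [2, oo): exp(-t)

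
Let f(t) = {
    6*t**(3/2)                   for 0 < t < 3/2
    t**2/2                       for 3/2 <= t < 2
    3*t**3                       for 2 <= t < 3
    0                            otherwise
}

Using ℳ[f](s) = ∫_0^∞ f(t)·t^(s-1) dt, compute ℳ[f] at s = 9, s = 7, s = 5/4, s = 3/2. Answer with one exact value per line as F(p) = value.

slice at 3/2, 2, transform all 3 pieces, and sum them
for t in [0, 3/2): the term is ∫ 6*t**(3/2)·t^(s-1)
∫ t**2/2·t^(s-1) over [3/2, 2)
∫ over [2, 3) of 3*t**3·t^(s-1) joins the sum

F(9) = 59049*sqrt(6)/3584 + 5944031237/45056
F(7) = 19683*sqrt(6)/2176 + 160669981/9216
F(5/4) = -2224*2**(1/4)/221 - 27*2**(3/4)*3**(1/4)/104 + 27*2**(1/4)*3**(3/4)/11 + 972*3**(1/4)/17
F(3/2) = -200*sqrt(2)/21 - 27*sqrt(6)/112 + 27/4 + 54*sqrt(3)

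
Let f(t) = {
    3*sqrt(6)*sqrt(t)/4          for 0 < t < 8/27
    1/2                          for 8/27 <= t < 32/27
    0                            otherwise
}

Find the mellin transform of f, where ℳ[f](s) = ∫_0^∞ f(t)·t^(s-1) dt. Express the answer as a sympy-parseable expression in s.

undo the common scale on t: 3*sqrt(t)/2 on [0, 4/9); 1/2 on [4/9, 16/9)
invert the power substitution to get 3*t/2 on [0, 2/3); 1/2 on [2/3, 4/3)
reversing the common scale on t: t on [0, 1); 1/2 on [1, 2)
the 2 pieces separated at 8/27 each add one integral
the [0, 8/27) slice contributes ∫ 3*sqrt(6)*sqrt(t)/4·t^(s-1) dt
for t in [8/27, 32/27): the term is ∫ 1/2·t^(s-1)

2**(3*s - 1)*(4**s*(2*s + 1) + 2*s - 1)/(27**s*s*(2*s + 1))
  Re(s) > -1/2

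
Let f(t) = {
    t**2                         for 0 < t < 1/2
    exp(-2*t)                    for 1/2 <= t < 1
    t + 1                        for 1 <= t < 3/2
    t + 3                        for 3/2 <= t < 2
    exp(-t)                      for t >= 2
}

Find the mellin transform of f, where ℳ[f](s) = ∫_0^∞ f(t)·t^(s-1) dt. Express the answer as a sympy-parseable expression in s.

(20*2**(2*s)*s*(s + 2) + 12*2**(2*s)*(s + 2) + 4*2**s*s*(s + 1)*(s + 2)*uppergamma(s, 2) - 8*2**s*s*(s + 2) - 4*2**s*(s + 2) - 8*3**s*s*(s + 2) - 8*3**s*(s + 2) + 4*s*(s + 1)*(s + 2)*uppergamma(s, 1) - 4*s*(s + 1)*(s + 2)*uppergamma(s, 2) + s*(s + 1))/(4*2**s*s*(s + 1)*(s + 2))
  Re(s) > -2

slice at 1/2, 1, 3/2, 2, transform all 5 pieces, and sum them
on [0, 1/2): add ∫ t**2·t^(s-1) dt
segment 1/2 to 1 holds exp(-2*t); add its integral
the [1, 3/2) slice contributes ∫ (t + 1)·t^(s-1) dt
for t in [3/2, 2): the term is ∫ (t + 3)·t^(s-1)
piece [2, ∞): integrate exp(-t) against the kernel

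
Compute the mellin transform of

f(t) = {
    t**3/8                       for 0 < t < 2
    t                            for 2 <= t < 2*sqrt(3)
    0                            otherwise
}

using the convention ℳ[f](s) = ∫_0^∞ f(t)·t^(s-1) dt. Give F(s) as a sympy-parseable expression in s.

back out the common scale on t: t**3 on [0, 1); 2*t on [1, sqrt(3))
back out the power substitution: t**(3/2) on [0, 1); 2*sqrt(t) on [1, 3)
integrate the 2 segments split at 2, then add the results
∫ over [0, 2) of t**3/8·t^(s-1) joins the sum
[2, 2*sqrt(3)) adds the kernel integral of t

2**s*(3**(s/2 + 1/2)*(2*s + 6) - s - 5)/((s + 1)*(s + 3))
  Re(s) > -3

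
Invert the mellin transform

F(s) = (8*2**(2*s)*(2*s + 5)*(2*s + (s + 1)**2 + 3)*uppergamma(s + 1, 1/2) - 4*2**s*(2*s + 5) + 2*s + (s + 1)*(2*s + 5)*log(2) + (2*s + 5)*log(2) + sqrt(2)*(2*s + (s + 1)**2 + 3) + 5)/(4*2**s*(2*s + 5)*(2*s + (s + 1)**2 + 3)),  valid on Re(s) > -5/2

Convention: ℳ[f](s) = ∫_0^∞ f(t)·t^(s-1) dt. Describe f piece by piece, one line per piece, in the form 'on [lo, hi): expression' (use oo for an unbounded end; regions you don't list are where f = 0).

strip the shared t-power: sqrt(t) on [0, 1/2); log(t) on [1/2, 1); exp(-t/2)/t on [1, ∞)
invert the shared t-power to get t**(3/2) on [0, 1/2); t*log(t) on [1/2, 1); exp(-t/2) on [1, ∞)
along the cuts 1/2, 1, ℳ[f](s) splits into 3 integrals
the [0, 1/2) slice contributes ∫ t**(5/2)·t^(s-1) dt
piece [1/2, 1): integrate t**2*log(t) against the kernel
the [1, ∞) slice contributes ∫ t*exp(-t/2)·t^(s-1) dt

on [0, 1/2): t**(5/2)
on [1/2, 1): t**2*log(t)
on [1, oo): t*exp(-t/2)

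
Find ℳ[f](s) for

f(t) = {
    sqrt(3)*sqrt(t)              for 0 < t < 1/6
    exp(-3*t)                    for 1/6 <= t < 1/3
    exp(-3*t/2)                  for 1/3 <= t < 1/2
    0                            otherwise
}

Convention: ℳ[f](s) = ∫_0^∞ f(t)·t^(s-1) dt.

invert the common scale on t to get sqrt(2)*sqrt(t) on [0, 1/4); exp(-2*t) on [1/4, 1/2); exp(-t) on [1/2, 3/4)
invert the common scale on t to get sqrt(t) on [0, 1/2); exp(-t) on [1/2, 1); exp(-t/2) on [1, 3/2)
treat the 3 regions marked off by 1/6, 1/3 separately and sum
on [0, 1/6): add ∫ sqrt(3)*sqrt(t)·t^(s-1) dt
for t in [1/6, 1/3): the term is ∫ exp(-3*t)·t^(s-1)
segment 1/3 to 1/2 holds exp(-3*t/2); add its integral

(2**s*(2*s + 1)*uppergamma(s, 1/2) - 2**s*(2*s + 1)*uppergamma(s, 1) + 4**s*(2*s + 1)*uppergamma(s, 1/2) - 4**s*(2*s + 1)*uppergamma(s, 3/4) + sqrt(2))/(6**s*(2*s + 1))
  Re(s) > -1/2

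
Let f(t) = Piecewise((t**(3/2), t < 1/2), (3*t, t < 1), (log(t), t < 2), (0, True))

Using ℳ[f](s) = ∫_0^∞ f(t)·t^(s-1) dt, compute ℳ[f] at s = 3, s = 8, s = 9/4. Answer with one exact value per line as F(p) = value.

F(3) = -43/576 + sqrt(2)/144 + 8*log(2)/3
F(8) = -5609/1536 + sqrt(2)/9728 + 32*log(2)
F(9/4) = -1253*2**(1/4)/1620 - 3*2**(3/4)/52 + 1180/1053 + 16*2**(1/4)*log(2)/9

cuts at 1/2, 1: linearity sums the 3 kernel integrals
on [0, 1/2): add ∫ t**(3/2)·t^(s-1) dt
segment [1/2, 1) carries 3*t; integrate it
piece [1, 2): integrate log(t) against the kernel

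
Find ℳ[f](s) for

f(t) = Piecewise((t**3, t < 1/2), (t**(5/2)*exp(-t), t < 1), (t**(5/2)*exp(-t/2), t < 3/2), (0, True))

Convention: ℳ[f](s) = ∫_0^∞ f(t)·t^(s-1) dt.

reversing the shared t-power: t**(5/2) on [0, 1/2); t**2*exp(-t) on [1/2, 1); t**2*exp(-t/2) on [1, 3/2)
back out the shared t-power: sqrt(t) on [0, 1/2); exp(-t) on [1/2, 1); exp(-t/2) on [1, 3/2)
f breaks at 1/2, 1 into 3 integrals to sum
[0, 1/2) adds the kernel integral of t**3
over [1/2, 1), the kernel integral of t**(5/2)*exp(-t) enters the sum
over [1, 3/2), the kernel integral of t**(5/2)*exp(-t/2) enters the sum

2**(-s - 7/2)*(2**(s + 7/2)*(s + 3)*uppergamma(s + 5/2, 1/2) - 2**(s + 7/2)*(s + 3)*uppergamma(s + 5/2, 1) + 2**(2*s + 6)*(s + 3)*uppergamma(s + 5/2, 1/2) - 2**(2*s + 6)*(s + 3)*uppergamma(s + 5/2, 3/4) + sqrt(2))/(s + 3)
  Re(s) > -3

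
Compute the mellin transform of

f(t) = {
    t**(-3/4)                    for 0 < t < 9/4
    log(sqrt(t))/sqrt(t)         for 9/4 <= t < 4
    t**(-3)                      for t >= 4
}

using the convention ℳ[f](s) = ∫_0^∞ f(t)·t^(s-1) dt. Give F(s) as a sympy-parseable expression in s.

2**(2 - 2*s)*(64*2**(4*s - 4)*(s - 1)*(2*s - 6)*(4*s - 3)*log(2) - 32*2**(4*s - 4)*(2*s - 6)*(4*s - 3) + 32*2**(4*s - 4)*(2*s - 6)*(4*s - 3)*log(2) - 2**(4*s - 4)*(4*s - 3)*(4*s + 4*(s - 1)**2 - 3) - 48*3**(2*s - 2)*(s - 1)*(2*s - 6)*(4*s - 3)*log(3) + 48*3**(2*s - 2)*(s - 1)*(2*s - 6)*(4*s - 3)*log(2) - 24*3**(2*s - 2)*(2*s - 6)*(4*s - 3)*log(3) + 24*3**(2*s - 2)*(2*s - 6)*(4*s - 3)*log(2) + 24*3**(2*s - 2)*(2*s - 6)*(4*s - 3) + 16*3**(2*s - 2)*sqrt(6)*(2*s - 6)*(4*s + 4*(s - 1)**2 - 3))/(8*(2*s - 6)*(4*s - 3)*(4*s + 4*(s - 1)**2 - 3))
  3/4 < Re(s) < 3

peel off the shared t-power: t**(1/4) on [0, 9/4); sqrt(t)*log(sqrt(t)) on [9/4, 4); t**(-2) on [4, ∞)
remove the power substitution first: sqrt(t) on [0, 3/2); t*log(t) on [3/2, 2); t**(-4) on [2, ∞)
along the cuts 9/4, 4, ℳ[f](s) splits into 3 integrals
the [0, 9/4) slice contributes ∫ t**(-3/4)·t^(s-1) dt
between 9/4 and 4 the integrand is log(sqrt(t))/sqrt(t)·t^(s-1)
piece [4, ∞): integrate t**(-3) against the kernel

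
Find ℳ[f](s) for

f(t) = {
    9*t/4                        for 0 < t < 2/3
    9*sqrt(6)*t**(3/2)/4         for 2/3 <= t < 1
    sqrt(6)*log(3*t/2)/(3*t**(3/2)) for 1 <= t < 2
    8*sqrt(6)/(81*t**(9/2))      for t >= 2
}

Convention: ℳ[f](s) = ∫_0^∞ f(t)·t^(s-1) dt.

undo the shared t-power: 9*t**2/4 on [0, 2/3); 9*sqrt(6)*t**(5/2)/4 on [2/3, 1); sqrt(6)*log(3*t/2)/(3*sqrt(t)) on [1, 2); …
undo the common scale on t: t**2 on [0, 1); 2*t**(5/2) on [1, 3/2); log(t)/sqrt(t) on [3/2, 3); …
undo the shared t-power: t**(3/2) on [0, 1); 2*t**2 on [1, 3/2); log(t)/t on [3/2, 3); …
cuts at 2/3, 1, 2: linearity sums the 4 kernel integrals
on [0, 2/3): add ∫ 9*t/4·t^(s-1) dt
segment 2/3 to 1 holds 9*sqrt(6)*t**(3/2)/4; add its integral
on [1, 2): add ∫ sqrt(6)*log(3*t/2)/(3*t**(3/2))·t^(s-1) dt
between 2 and ∞ the integrand is 8*sqrt(6)/(81*t**(9/2))·t^(s-1)

2**(1/2 - s)*(3/2)**(1 - s)*(324*2**(s - 1/2)*(s - 9/2)*(s + 3/2)*(-2*s + (s - 1/2)**2 + 2) - 324*2**(s - 1/2)*(s - 9/2)*(2*s + 2)*(-2*s + (s - 1/2)**2 + 2) - 108*3**(s - 1/2)*(s - 9/2)*(s - 1/2)*(s + 3/2)*(2*s + 2)*log(3) + 108*3**(s - 1/2)*(s - 9/2)*(s - 1/2)*(s + 3/2)*(2*s + 2)*log(2) - 108*3**(s - 1/2)*(s - 9/2)*(s + 3/2)*(2*s + 2)*log(2) + 108*3**(s - 1/2)*(s - 9/2)*(s + 3/2)*(2*s + 2) + 108*3**(s - 1/2)*(s - 9/2)*(s + 3/2)*(2*s + 2)*log(3) + 729*3**(s - 1/2)*(s - 9/2)*(2*s + 2)*(-2*s + (s - 1/2)**2 + 2) + 54*6**(s - 1/2)*(s - 9/2)*(s - 1/2)*(s + 3/2)*(2*s + 2)*log(3) - 54*6**(s - 1/2)*(s - 9/2)*(s + 3/2)*(2*s + 2)*log(3) - 54*6**(s - 1/2)*(s - 9/2)*(s + 3/2)*(2*s + 2) - 2*6**(s - 1/2)*(s + 3/2)*(2*s + 2)*(-2*s + (s - 1/2)**2 + 2))/(162*(s - 9/2)*(s + 3/2)*(2*s + 2)*(-2*s + (s - 1/2)**2 + 2))
  -1 < Re(s) < 9/2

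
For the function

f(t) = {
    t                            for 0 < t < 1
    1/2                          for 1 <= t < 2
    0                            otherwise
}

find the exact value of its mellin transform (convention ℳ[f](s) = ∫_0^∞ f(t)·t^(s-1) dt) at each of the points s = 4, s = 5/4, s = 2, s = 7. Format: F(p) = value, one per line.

F(4) = 83/40
F(5/4) = 2/45 + 4*2**(1/4)/5
F(2) = 13/12
F(7) = 515/56

summing 2 kernel integrals split by 1 yields ℳ[f](s)
segment 0 to 1 holds t; add its integral
[1, 2) adds the kernel integral of 1/2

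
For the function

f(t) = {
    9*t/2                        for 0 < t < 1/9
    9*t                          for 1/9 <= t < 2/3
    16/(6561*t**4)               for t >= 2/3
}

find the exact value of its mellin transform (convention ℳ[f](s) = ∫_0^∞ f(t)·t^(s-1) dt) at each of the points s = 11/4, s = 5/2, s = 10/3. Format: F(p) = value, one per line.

F(11/4) = 2*sqrt(3)*(-3 + 1304*6**(3/4))/32805
F(5/2) = -1/1701 + 11720*sqrt(6)/45927
F(10/3) = 3**(1/3)*(-3 + 7880*6**(1/3))/56862

undo the common scale on t: 3*t on [0, 1/6); 6*t on [1/6, 1); 1/(81*t**4) on [1, ∞)
undo the common scale on t: t on [0, 1/2); 2*t on [1/2, 3); t**(-4) on [3, ∞)
treat the 3 regions marked off by 1/9, 2/3 separately and sum
∫ over [0, 1/9) of 9*t/2·t^(s-1) joins the sum
on [1/9, 2/3): add ∫ 9*t·t^(s-1) dt
between 2/3 and ∞ the integrand is 16/(6561*t**4)·t^(s-1)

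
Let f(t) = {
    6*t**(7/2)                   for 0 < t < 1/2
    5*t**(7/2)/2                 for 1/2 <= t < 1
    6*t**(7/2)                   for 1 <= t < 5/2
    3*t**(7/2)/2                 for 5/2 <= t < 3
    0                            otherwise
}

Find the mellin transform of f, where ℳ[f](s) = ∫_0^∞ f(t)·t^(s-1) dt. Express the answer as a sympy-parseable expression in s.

(7*2**(-s - 7/2) + 3*3**(s + 7/2) + 9*(5/2)**(s + 7/2) - 7)/(2*s + 7)
  Re(s) > -7/2

breakpoints 1/2, 1, 5/2: one integral from each of the 4 segments
the [0, 1/2) slice contributes ∫ 6*t**(7/2)·t^(s-1) dt
on [1/2, 1) integrate f = 5*t**(7/2)/2 against the kernel
the [1, 5/2) slice contributes ∫ 6*t**(7/2)·t^(s-1) dt
on [5/2, 3) integrate f = 3*t**(7/2)/2 against the kernel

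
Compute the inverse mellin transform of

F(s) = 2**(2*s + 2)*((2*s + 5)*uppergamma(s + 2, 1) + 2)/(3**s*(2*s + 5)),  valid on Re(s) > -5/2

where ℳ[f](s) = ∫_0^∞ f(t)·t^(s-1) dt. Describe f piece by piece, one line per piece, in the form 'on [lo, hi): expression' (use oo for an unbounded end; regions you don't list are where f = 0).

on [0, 4/3): 9*sqrt(3)*t**(5/2)/8
on [4/3, oo): 9*t**2*exp(-3*t/4)/4

remove the common scale on t first: sqrt(2)*t**(5/2)/2 on [0, 2); t**2*exp(-t/2) on [2, ∞)
remove the shared t-power first: sqrt(2)*sqrt(t)/2 on [0, 2); exp(-t/2) on [2, ∞)
peel off the common scale on t: sqrt(t) on [0, 1); exp(-t) on [1, ∞)
integrate the 2 segments split at 4/3, then add the results
piece [0, 4/3): integrate 9*sqrt(3)*t**(5/2)/8 against the kernel
segment [4/3, ∞) carries 9*t**2*exp(-3*t/4)/4; integrate it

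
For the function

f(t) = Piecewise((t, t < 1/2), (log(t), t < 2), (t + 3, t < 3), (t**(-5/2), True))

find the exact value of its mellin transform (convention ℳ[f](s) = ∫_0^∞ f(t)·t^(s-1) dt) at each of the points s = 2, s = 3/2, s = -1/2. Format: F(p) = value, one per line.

along the cuts 1/2, 2, 3, ℳ[f](s) splits into 4 integrals
on [0, 1/2): add ∫ t·t^(s-1) dt
over [1/2, 2), the kernel integral of log(t) enters the sum
the [2, 3) slice contributes ∫ (t + 3)·t^(s-1) dt
piece [3, ∞): integrate t**(-5/2) against the kernel

F(2) = 2*sqrt(3)/3 + 17*log(2)/8 + 207/16
F(3/2) = sqrt(2)*(-1139 + 30*sqrt(2) + 270*log(2) + 864*sqrt(6))/180
F(-1/2) = sqrt(2)*(-486*log(2) + sqrt(2) + 648)/162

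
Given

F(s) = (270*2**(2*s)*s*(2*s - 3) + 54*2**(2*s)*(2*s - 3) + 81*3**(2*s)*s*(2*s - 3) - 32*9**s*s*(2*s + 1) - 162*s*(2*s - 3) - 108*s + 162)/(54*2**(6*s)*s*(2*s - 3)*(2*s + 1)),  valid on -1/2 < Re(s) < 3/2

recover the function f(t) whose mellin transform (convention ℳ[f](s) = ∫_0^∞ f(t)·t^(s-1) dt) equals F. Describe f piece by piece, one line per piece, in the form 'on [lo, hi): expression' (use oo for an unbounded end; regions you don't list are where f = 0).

invert the power substitution to get 4*t on [0, 1/8); 8*t + 1 on [1/8, 1/4); 2*t on [1/4, 3/8); …
back out the common scale on t: 2*t on [0, 1/4); 4*t + 1 on [1/4, 1/2); t on [1/2, 3/4); …
remove the common scale on t first: t on [0, 1/2); 2*t + 1 on [1/2, 1); t/2 on [1, 3/2); …
split f at 1/64, 1/16, 9/64: ℳ[f](s) collects 4 kernel integrals
segment 0 to 1/64 holds 4*sqrt(t); add its integral
∫ (8*sqrt(t) + 1)·t^(s-1) over [1/64, 1/16)
[1/16, 9/64) adds the kernel integral of 2*sqrt(t)
∫ 1/(64*t**(3/2))·t^(s-1) over [9/64, ∞)

on [0, 1/64): 4*sqrt(t)
on [1/64, 1/16): 8*sqrt(t) + 1
on [1/16, 9/64): 2*sqrt(t)
on [9/64, oo): 1/(64*t**(3/2))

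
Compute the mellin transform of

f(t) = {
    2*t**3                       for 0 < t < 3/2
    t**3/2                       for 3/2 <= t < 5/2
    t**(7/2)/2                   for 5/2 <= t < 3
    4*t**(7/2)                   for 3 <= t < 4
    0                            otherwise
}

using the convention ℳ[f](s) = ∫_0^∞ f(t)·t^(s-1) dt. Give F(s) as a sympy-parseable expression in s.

(-14*3**(s + 7/2)*(s + 3) + 3*(3/2)**(s + 3)*(2*s + 7) + 16*4**(s + 7/2)*(s + 3) + (5/2)**(s + 3)*(2*s + 7) - 2*(5/2)**(s + 7/2)*(s + 3))/(2*(s + 3)*(2*s + 7))
  Re(s) > -3

slice at 3/2, 5/2, 3, transform all 4 pieces, and sum them
the [0, 3/2) slice contributes ∫ 2*t**3·t^(s-1) dt
piece [3/2, 5/2): integrate t**3/2 against the kernel
segment 5/2 to 3 holds t**(7/2)/2; add its integral
between 3 and 4 the integrand is 4*t**(7/2)·t^(s-1)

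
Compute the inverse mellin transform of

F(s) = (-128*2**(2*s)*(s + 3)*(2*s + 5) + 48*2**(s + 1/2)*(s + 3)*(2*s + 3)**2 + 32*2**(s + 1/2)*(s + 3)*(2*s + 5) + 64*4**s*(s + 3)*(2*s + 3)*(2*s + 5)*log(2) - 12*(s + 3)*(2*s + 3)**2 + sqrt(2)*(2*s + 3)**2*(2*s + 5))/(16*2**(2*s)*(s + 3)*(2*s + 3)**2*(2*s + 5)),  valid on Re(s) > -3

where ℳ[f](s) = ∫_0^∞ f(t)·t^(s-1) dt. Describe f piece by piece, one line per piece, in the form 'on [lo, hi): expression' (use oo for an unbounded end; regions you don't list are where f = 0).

on [0, 1/4): 4*sqrt(2)*t**3
on [1/4, 1/2): 12*t**(5/2)
on [1/2, 1): 2*t**(3/2)*log(2*t)

peel off the shared t-power: 4*sqrt(2)*t**(5/2) on [0, 1/4); 12*t**2 on [1/4, 1/2); 2*t*log(2*t) on [1/2, 1)
peel off the common scale on t: t**(5/2) on [0, 1/2); 3*t**2 on [1/2, 1); t*log(t) on [1, 2)
the shared t-power comes off first: t**(3/2) on [0, 1/2); 3*t on [1/2, 1); log(t) on [1, 2)
cuts at 1/4, 1/2: linearity sums the 3 kernel integrals
piece [0, 1/4): integrate 4*sqrt(2)*t**3 against the kernel
between 1/4 and 1/2 the integrand is 12*t**(5/2)·t^(s-1)
over [1/2, 1), the kernel integral of 2*t**(3/2)*log(2*t) enters the sum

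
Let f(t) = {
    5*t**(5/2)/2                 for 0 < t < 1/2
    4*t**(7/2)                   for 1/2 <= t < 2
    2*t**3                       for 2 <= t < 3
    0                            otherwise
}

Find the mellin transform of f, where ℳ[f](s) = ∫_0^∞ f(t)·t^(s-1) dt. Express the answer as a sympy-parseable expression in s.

(5*2**(1/2 - s)*(s + 3)*(2*s + 7) - 2**(5/2 - s)*(s + 3)*(2*s + 5) - 2**(s + 7)*(2*s + 5)*(2*s + 7) + 2**(s + 19/2)*(s + 3)*(2*s + 5) + 16*3**(s + 3)*(2*s + 5)*(2*s + 7))/(8*(s + 3)*(2*s + 5)*(2*s + 7))
  Re(s) > -5/2

slice at 1/2, 2, transform all 3 pieces, and sum them
∫ 5*t**(5/2)/2·t^(s-1) over [0, 1/2)
piece [1/2, 2): integrate 4*t**(7/2) against the kernel
between 2 and 3 the integrand is 2*t**3·t^(s-1)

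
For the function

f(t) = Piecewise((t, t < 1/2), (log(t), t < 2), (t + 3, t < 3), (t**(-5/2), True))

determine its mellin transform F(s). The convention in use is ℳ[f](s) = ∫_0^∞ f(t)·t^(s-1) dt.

(-270*2**(2*s)*s**2*(2*s - 5) + 54*2**(2*s)*s*(s + 1)*(2*s - 5)*log(2) - 162*2**(2*s)*s*(2*s - 5) - 54*2**(2*s)*(s + 1)*(2*s - 5) - 4*sqrt(3)*6**s*s**2*(s + 1) + 324*6**s*s**2*(2*s - 5) + 162*6**s*s*(2*s - 5) + 27*s**2*(2*s - 5) + 54*s*(s + 1)*(2*s - 5)*log(2) + (2*s - 5)*(54*s + 54))/(54*2**s*s**2*(s + 1)*(2*s - 5))
  -1 < Re(s) < 5/2

cuts at 1/2, 2, 3: linearity sums the 4 kernel integrals
∫ over [0, 1/2) of t·t^(s-1) joins the sum
∫ log(t)·t^(s-1) over [1/2, 2)
segment 2 to 3 holds (t + 3); add its integral
segment [3, ∞) carries t**(-5/2); integrate it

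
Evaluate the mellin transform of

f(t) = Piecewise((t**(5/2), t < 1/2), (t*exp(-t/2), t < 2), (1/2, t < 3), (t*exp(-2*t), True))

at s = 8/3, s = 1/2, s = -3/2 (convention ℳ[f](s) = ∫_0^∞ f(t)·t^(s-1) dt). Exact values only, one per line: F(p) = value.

invert the shared t-power to get t**(3/2) on [0, 1/2); exp(-t/2) on [1/2, 2); 1/(2*t) on [2, 3); …
breakpoints 1/2, 2, 3: one integral from each of the 4 segments
piece [0, 1/2): integrate t**(5/2) against the kernel
∫ over [1/2, 2) of t*exp(-t/2)·t^(s-1) joins the sum
segment [2, 3) carries 1/2; integrate it
between 3 and ∞ the integrand is t*exp(-2*t)·t^(s-1)

F(8/3) = -8*2**(2/3)*uppergamma(11/3, 1) - 3*2**(2/3)/4 + 3*2**(5/6)/992 + 2**(1/3)*uppergamma(11/3, 6)/16 + 27*3**(2/3)/16 + 8*2**(2/3)*uppergamma(11/3, 1/4)
F(1/2) = -sqrt(2) - 2*sqrt(2)*exp(-1) - sqrt(2)*sqrt(pi)*erfc(1) + sqrt(2)*sqrt(pi)*erfc(sqrt(6))/8 + sqrt(3)*exp(-6)/2 + 1/24 + sqrt(2)*exp(-1/4) + sqrt(2)*sqrt(pi)*erfc(1/2) + sqrt(3)
F(-3/2) = -sqrt(2)*sqrt(pi)*erfc(1/2) - sqrt(2)*exp(-1) - sqrt(3)/27 - 2*sqrt(2)*sqrt(pi)*erfc(sqrt(6)) + 2*sqrt(3)*exp(-6)/3 + sqrt(2)/12 + sqrt(2)*sqrt(pi)*erfc(1) + 1/2 + 2*sqrt(2)*exp(-1/4)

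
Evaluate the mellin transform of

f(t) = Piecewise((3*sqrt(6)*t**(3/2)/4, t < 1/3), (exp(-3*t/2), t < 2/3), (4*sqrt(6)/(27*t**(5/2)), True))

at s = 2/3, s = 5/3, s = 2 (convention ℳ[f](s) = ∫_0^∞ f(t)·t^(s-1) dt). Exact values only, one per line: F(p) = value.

strip the common scale on t: t**(3/2) on [0, 1/2); exp(-t) on [1/2, 1); t**(-5/2) on [1, ∞)
slice at 1/3, 2/3, transform all 3 pieces, and sum them
∫ over [0, 1/3) of 3*sqrt(6)*t**(3/2)/4·t^(s-1) joins the sum
piece [1/3, 2/3): integrate exp(-3*t/2) against the kernel
segment 2/3 to ∞ holds 4*sqrt(6)/(27*t**(5/2)); add its integral

F(2/3) = 3**(1/3)*(-286*2**(2/3)*uppergamma(2/3, 1) + 33*sqrt(2) + 156*2**(2/3) + 286*2**(2/3)*uppergamma(2/3, 1/2))/858
F(5/3) = 3**(1/3)*(-380*2**(2/3)*uppergamma(5/3, 1) + 15*sqrt(2) + 380*2**(2/3)*uppergamma(5/3, 1/2) + 456*2**(2/3))/1710
F(2) = -8*exp(-1)/9 + sqrt(2)/126 + 2*exp(-1/2)/3 + 8/9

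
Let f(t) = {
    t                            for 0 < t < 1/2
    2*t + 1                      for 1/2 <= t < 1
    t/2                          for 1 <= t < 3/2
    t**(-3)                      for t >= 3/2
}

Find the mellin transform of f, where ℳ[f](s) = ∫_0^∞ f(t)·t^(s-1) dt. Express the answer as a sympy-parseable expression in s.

the 4 pieces separated at 1/2, 1, 3/2 each add one integral
between 0 and 1/2 the integrand is t·t^(s-1)
over [1/2, 1), the kernel integral of (2*t + 1) enters the sum
segment 1 to 3/2 holds t/2; add its integral
the [3/2, ∞) slice contributes ∫ t**(-3)·t^(s-1) dt

(270*2**s*s**2 - 702*2**s*s - 324*2**s + 49*3**s*s**2 - 275*3**s*s - 162*s**2 + 378*s + 324)/(108*2**s*s*(s**2 - 2*s - 3))
  -1 < Re(s) < 3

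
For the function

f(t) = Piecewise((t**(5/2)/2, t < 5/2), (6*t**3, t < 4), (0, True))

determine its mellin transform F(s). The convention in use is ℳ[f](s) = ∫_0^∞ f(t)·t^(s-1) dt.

(6*4**(s + 3)*(2*s + 5) + (5/2)**(s + 5/2)*(s + 3) - 6*(5/2)**(s + 3)*(2*s + 5))/((s + 3)*(2*s + 5))
  Re(s) > -5/2

f breaks at 5/2 into 2 integrals to sum
on [0, 5/2) integrate f = t**(5/2)/2 against the kernel
segment 5/2 to 4 holds 6*t**3; add its integral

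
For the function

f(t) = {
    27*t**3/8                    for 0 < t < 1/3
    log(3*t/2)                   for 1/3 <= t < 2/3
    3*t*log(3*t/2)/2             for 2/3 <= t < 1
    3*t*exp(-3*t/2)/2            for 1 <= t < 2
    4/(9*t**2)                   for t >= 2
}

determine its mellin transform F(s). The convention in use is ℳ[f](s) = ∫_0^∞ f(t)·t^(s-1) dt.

(72*2**s*(s - 2)*(s + 1)**2*(s + 3)*(2*s - (s + 1)**2 + 1)*uppergamma(s + 1, 3/2) - 72*2**s*(s - 2)*(s + 1)**2*(s + 3)*(2*s - (s + 1)**2 + 1)*uppergamma(s + 1, 3) + 72*2**s*(s - 2)*(s + 1)**2*(s + 3) + 72*2**s*(s - 2)*(s + 3)*(2*s - (s + 1)**2 + 1) + 3**s*(s - 2)*(s + 1)*(s + 3)*(-108*log(2) + 108*log(3))*(2*s - (s + 1)**2 + 1) - 108*3**s*(s - 2)*(s + 3)*(2*s - (s + 1)**2 + 1) - 8*6**s*(s + 1)**2*(s + 3)*(2*s - (s + 1)**2 + 1) - 72*(s - 2)*(s + 1)**3*(s + 3)*log(2) - 72*(s - 2)*(s + 1)**2*(s + 3) + 72*(s - 2)*(s + 1)**2*(s + 3)*log(2) + 9*(s - 2)*(s + 1)**2*(2*s - (s + 1)**2 + 1))/(72*3**s*(s - 2)*(s + 1)**2*(s + 3)*(2*s - (s + 1)**2 + 1))
  -3 < Re(s) < 2

strip the common scale on t: t**3 on [0, 1/2); log(t) on [1/2, 1); t*log(t) on [1, 3/2); …
reversing the shared t-power: t**2 on [0, 1/2); log(t)/t on [1/2, 1); log(t) on [1, 3/2); …
decompose at 1/3, 2/3, 1, 2; ℳ[f](s) sums the 5 pieces' integrals
on [0, 1/3): add ∫ 27*t**3/8·t^(s-1) dt
[1/3, 2/3) adds the kernel integral of log(3*t/2)
for t in [2/3, 1): the term is ∫ 3*t*log(3*t/2)/2·t^(s-1)
for t in [1, 2): the term is ∫ 3*t*exp(-3*t/2)/2·t^(s-1)
the [2, ∞) slice contributes ∫ 4/(9*t**2)·t^(s-1) dt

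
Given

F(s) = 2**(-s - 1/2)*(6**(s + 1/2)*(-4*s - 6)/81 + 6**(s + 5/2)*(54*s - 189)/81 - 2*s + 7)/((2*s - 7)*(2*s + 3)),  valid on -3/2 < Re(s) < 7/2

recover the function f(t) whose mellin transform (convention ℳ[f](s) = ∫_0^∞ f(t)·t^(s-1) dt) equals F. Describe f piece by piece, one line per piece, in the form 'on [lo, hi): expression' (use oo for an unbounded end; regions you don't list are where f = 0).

strip the shared t-power: t on [0, 1/2); 2*t on [1/2, 3); t**(-4) on [3, ∞)
breakpoints 1/2, 3: one integral from each of the 3 segments
on [0, 1/2): add ∫ t**(3/2)·t^(s-1) dt
on [1/2, 3) integrate f = 2*t**(3/2) against the kernel
the [3, ∞) slice contributes ∫ t**(-7/2)·t^(s-1) dt

on [0, 1/2): t**(3/2)
on [1/2, 3): 2*t**(3/2)
on [3, oo): t**(-7/2)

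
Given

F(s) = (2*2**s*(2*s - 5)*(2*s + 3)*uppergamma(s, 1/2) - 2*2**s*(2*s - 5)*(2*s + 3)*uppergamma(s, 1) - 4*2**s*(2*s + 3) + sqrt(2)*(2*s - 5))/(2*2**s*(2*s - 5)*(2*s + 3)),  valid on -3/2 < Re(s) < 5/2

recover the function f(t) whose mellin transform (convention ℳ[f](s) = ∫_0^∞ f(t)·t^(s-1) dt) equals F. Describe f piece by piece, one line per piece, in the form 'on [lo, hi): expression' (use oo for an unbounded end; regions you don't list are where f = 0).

on [0, 1/2): t**(3/2)
on [1/2, 1): exp(-t)
on [1, oo): t**(-5/2)

linearity at 1/2, 1 turns ℳ[f](s) into 3 summed integrals
∫ t**(3/2)·t^(s-1) over [0, 1/2)
∫ exp(-t)·t^(s-1) over [1/2, 1)
segment [1, ∞) carries t**(-5/2); integrate it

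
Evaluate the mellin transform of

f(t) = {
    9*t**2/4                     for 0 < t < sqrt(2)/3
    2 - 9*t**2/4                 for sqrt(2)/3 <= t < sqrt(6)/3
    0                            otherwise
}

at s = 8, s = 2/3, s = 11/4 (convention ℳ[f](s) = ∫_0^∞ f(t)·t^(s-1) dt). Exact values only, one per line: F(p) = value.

back out the common scale on t: t**2 on [0, sqrt(2)/2); 2 - t**2 on [sqrt(2)/2, sqrt(6)/2)
peel off the power substitution: t on [0, 1/2); 2 - t on [1/2, 3/2)
the 2 pieces separated at sqrt(2)/3 each add one integral
∫ over [0, sqrt(2)/3) of 9*t**2/4·t^(s-1) joins the sum
∫ (2 - 9*t**2/4)·t^(s-1) over [sqrt(2)/3, sqrt(6)/3)

F(8) = 212/10935
F(2/3) = 6**(1/3)*(-14 + 13*3**(1/3))/16
F(11/4) = 4*2**(3/8)*3**(1/4)*(-18 + 43*3**(3/8))/1881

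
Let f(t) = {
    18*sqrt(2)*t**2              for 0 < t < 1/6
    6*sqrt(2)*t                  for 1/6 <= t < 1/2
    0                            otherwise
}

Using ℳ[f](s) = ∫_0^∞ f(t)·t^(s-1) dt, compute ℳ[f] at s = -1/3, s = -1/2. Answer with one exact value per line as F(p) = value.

the common scale on t comes off first: 2*sqrt(2)*t**2 on [0, 1/2); 2*sqrt(2)*t on [1/2, 3/2)
back out the shared t-power: 2*sqrt(2)*t**(3/2) on [0, 1/2); 2*sqrt(2)*sqrt(t) on [1/2, 3/2)
back out the common scale on t: t**(3/2) on [0, 1); 2*sqrt(t) on [1, 3)
slice at 1/6, transform all 2 pieces, and sum them
between 0 and 1/6 the integrand is 18*sqrt(2)*t**2·t^(s-1)
[1/6, 1/2) adds the kernel integral of 6*sqrt(2)*t

F(-1/3) = 3*2**(5/6)*(15 - 4*3**(1/3))/10
F(-1/2) = 12 - 10*sqrt(3)/3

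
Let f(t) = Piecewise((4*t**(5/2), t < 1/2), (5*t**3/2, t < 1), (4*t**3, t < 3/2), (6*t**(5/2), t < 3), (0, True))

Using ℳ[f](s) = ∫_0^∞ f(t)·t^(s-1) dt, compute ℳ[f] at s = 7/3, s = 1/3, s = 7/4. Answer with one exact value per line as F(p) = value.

split f at 1/2, 1, 3/2: ℳ[f](s) collects 4 kernel integrals
for t in [0, 1/2): the term is ∫ 4*t**(5/2)·t^(s-1)
for t in [1/2, 1): the term is ∫ 5*t**3/2·t^(s-1)
on [1, 3/2) integrate f = 4*t**3 against the kernel
∫ over [3/2, 3) of 6*t**(5/2)·t^(s-1) joins the sum

F(7/3) = -729*2**(1/6)*3**(5/6)/232 - 9/32 - 15*2**(2/3)/2048 + 3*2**(1/6)/116 + 729*2**(2/3)*3**(1/3)/256 + 2916*3**(5/6)/29
F(1/3) = -81*2**(1/6)*3**(5/6)/34 - 9/20 - 3*2**(2/3)/64 + 3*2**(1/6)/17 + 81*2**(2/3)*3**(1/3)/40 + 324*3**(5/6)/17
F(7/4) = -243*2**(3/4)*3**(1/4)/68 - 6/19 - 5*2**(1/4)/304 + 2**(3/4)/34 + 81*2**(1/4)*3**(3/4)/38 + 1944*3**(1/4)/17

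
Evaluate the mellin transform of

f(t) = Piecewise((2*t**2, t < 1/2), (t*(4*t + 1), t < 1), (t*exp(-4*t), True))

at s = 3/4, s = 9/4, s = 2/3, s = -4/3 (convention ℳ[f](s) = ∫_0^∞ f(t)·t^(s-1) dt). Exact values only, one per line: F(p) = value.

F(3/4) = -18*2**(1/4)/77 + sqrt(2)*uppergamma(7/4, 4)/16 + 156/77
F(9/4) = -15*2**(3/4)/442 + sqrt(2)*uppergamma(13/4, 4)/128 + 276/221
F(2/3) = -39*2**(1/3)/160 + 2**(2/3)*uppergamma(5/3, 4)/16 + 21/10
F(-4/3) = 2**(2/3)*uppergamma(-1/3, 4) + 3*2**(1/3)/2 + 3

strip the shared t-power: 2*t on [0, 1/2); 4*t + 1 on [1/2, 1); exp(-4*t) on [1, ∞)
peel off the common scale on t: t on [0, 1); 2*t + 1 on [1, 2); exp(-2*t) on [2, ∞)
integrate the 3 segments split at 1/2, 1, then add the results
over [0, 1/2), the kernel integral of 2*t**2 enters the sum
the [1/2, 1) slice contributes ∫ t*(4*t + 1)·t^(s-1) dt
segment [1, ∞) carries t*exp(-4*t); integrate it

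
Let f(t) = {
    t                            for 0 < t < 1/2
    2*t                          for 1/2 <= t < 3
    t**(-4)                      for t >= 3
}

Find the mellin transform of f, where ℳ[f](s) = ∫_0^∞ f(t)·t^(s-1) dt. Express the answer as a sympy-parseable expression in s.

integrate the 3 segments split at 1/2, 3, then add the results
between 0 and 1/2 the integrand is t·t^(s-1)
segment [1/2, 3) carries 2*t; integrate it
on [3, ∞): add ∫ t**(-4)·t^(s-1) dt

(970*6**s*s - 3890*6**s - 81*s + 324)/(162*2**s*(s**2 - 3*s - 4))
  -1 < Re(s) < 4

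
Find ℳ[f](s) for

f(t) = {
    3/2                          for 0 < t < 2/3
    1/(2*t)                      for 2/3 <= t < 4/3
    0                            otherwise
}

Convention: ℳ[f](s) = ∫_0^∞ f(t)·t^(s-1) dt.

(3/2)**(1 - s)*(2**(s - 1)*s + s - 2)/(2*s*(s - 1))
  Re(s) > 0

peel off the shared t-power: 3*t/2 on [0, 2/3); 1/2 on [2/3, 4/3)
remove the common scale on t first: t on [0, 1); 1/2 on [1, 2)
cuts at 2/3: linearity sums the 2 kernel integrals
[0, 2/3) adds the kernel integral of 3/2
over [2/3, 4/3), the kernel integral of 1/(2*t) enters the sum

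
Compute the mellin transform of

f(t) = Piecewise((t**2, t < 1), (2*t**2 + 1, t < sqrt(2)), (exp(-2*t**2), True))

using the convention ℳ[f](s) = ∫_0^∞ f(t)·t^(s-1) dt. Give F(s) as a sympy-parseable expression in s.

the power substitution comes off first: t on [0, 1); 2*t + 1 on [1, 2); exp(-2*t) on [2, ∞)
split f at 1, sqrt(2): ℳ[f](s) collects 3 kernel integrals
on [0, 1) integrate f = t**2 against the kernel
∫ (2*t**2 + 1)·t^(s-1) over [1, sqrt(2))
segment sqrt(2) to ∞ holds exp(-2*t**2); add its integral

(2**(s/2)*s*(s/2 + 1)*uppergamma(s/2, 4)/2 - 4**(s/2)*s - 4**(s/2) + 5*8**(s/2)*s/2 + 8**(s/2))/(4**(s/2)*s*(s/2 + 1))
  Re(s) > -2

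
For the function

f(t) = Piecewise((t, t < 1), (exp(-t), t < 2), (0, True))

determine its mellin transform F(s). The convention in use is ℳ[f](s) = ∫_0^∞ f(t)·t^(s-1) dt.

slice at 1, transform all 2 pieces, and sum them
on [0, 1) integrate f = t against the kernel
segment 1 to 2 holds exp(-t); add its integral

((s + 1)*uppergamma(s, 1) - (s + 1)*uppergamma(s, 2) + 1)/(s + 1)
  Re(s) > -1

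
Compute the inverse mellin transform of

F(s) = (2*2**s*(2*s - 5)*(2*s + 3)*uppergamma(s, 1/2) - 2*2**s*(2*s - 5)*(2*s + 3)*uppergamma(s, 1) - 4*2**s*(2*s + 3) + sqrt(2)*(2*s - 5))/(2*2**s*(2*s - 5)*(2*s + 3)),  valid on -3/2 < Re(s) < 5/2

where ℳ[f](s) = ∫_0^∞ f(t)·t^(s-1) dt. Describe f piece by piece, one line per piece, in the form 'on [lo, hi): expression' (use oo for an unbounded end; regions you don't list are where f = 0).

summing 3 kernel integrals split by 1/2, 1 yields ℳ[f](s)
∫ t**(3/2)·t^(s-1) over [0, 1/2)
the [1/2, 1) slice contributes ∫ exp(-t)·t^(s-1) dt
piece [1, ∞): integrate t**(-5/2) against the kernel

on [0, 1/2): t**(3/2)
on [1/2, 1): exp(-t)
on [1, oo): t**(-5/2)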